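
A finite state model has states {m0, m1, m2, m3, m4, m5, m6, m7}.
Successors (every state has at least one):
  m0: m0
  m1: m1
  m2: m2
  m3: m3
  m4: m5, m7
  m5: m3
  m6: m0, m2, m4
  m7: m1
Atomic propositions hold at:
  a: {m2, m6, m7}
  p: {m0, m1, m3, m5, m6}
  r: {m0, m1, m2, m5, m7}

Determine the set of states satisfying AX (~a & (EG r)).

Sat(~a) = {m0, m1, m3, m4, m5}
EG r: greatest fixpoint, start Z0 = {m0, m1, m2, m5, m7}, keep only states in Sat with some successor in Z. Z1 = {m0, m1, m2, m7}; fixed.
Sat(EG r) = {m0, m1, m2, m7}
Sat(~a & (EG r)) = {m0, m1}
Sat(AX (~a & (EG r))) = {s : every successor in {m0, m1}} = {m0, m1, m7}

{m0, m1, m7}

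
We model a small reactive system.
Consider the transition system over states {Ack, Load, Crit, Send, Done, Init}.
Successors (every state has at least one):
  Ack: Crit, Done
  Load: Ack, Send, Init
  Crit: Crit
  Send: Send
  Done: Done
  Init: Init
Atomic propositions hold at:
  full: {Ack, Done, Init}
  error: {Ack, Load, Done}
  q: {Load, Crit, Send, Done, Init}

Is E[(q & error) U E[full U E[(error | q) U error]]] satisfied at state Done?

Sat(q & error) = {Load, Done}
Sat(error | q) = {Ack, Load, Crit, Send, Done, Init}
E[(error | q) U error]: least fixpoint, start Z0 = Sat(error) = {Ack, Load, Done}, add states in Sat(error | q) with some successor in Z. Already a fixed point.
Sat(E[(error | q) U error]) = {Ack, Load, Done}
E[full U E[(error | q) U error]]: least fixpoint, start Z0 = Sat(E[(error | q) U error]) = {Ack, Load, Done}, add states in Sat(full) with some successor in Z. Already a fixed point.
Sat(E[full U E[(error | q) U error]]) = {Ack, Load, Done}
E[(q & error) U E[full U E[(error | q) U error]]]: least fixpoint, start Z0 = Sat(E[full U E[(error | q) U error]]) = {Ack, Load, Done}, add states in Sat(q & error) with some successor in Z. Already a fixed point.
Sat(E[(q & error) U E[full U E[(error | q) U error]]]) = {Ack, Load, Done}
Done ∈ Sat(E[(q & error) U E[full U E[(error | q) U error]]]) = {Ack, Load, Done}, so the formula holds at Done.

Yes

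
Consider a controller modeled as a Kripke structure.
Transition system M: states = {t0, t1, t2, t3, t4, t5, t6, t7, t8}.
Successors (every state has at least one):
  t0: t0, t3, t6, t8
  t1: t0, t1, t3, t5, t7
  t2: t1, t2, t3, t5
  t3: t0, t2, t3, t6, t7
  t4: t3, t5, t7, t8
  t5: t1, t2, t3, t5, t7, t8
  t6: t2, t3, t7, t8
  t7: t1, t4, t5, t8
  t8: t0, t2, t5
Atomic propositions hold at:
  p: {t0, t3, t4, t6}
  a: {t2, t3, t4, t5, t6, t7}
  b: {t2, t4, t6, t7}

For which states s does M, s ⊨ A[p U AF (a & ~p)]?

Sat(~p) = {t1, t2, t5, t7, t8}
Sat(a & ~p) = {t2, t5, t7}
AF (a & ~p): least fixpoint, start Z0 = {t2, t5, t7}, add states with every successor in Z. Already a fixed point.
Sat(AF (a & ~p)) = {t2, t5, t7}
A[p U AF (a & ~p)]: least fixpoint, start Z0 = Sat(AF (a & ~p)) = {t2, t5, t7}, add states in Sat(p) with every successor in Z. Already a fixed point.
Sat(A[p U AF (a & ~p)]) = {t2, t5, t7}

{t2, t5, t7}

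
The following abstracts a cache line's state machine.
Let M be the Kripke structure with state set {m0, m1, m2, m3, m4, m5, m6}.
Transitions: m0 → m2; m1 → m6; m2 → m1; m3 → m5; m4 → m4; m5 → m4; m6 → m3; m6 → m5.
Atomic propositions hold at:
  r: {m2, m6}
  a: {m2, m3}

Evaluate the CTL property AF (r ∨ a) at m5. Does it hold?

No

Sat(r ∨ a) = {m2, m3, m6}
AF (r ∨ a): least fixpoint, start Z0 = {m2, m3, m6}, add states with every successor in Z. Z1 = {m0, m1, m2, m3, m6}; fixed.
Sat(AF (r ∨ a)) = {m0, m1, m2, m3, m6}
m5 ∉ Sat(AF (r ∨ a)) = {m0, m1, m2, m3, m6}, so the formula does not hold at m5.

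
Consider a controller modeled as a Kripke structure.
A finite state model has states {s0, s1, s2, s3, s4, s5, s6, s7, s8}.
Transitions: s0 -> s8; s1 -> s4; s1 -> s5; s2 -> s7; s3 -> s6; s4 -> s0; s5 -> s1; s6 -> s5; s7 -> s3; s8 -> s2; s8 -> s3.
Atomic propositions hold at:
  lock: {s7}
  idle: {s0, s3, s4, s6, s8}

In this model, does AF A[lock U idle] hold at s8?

Yes

A[lock U idle]: least fixpoint, start Z0 = Sat(idle) = {s0, s3, s4, s6, s8}, add states in Sat(lock) with every successor in Z. Z1 = {s0, s3, s4, s6, s7, s8}; fixed.
Sat(A[lock U idle]) = {s0, s3, s4, s6, s7, s8}
AF A[lock U idle]: least fixpoint, start Z0 = {s0, s3, s4, s6, s7, s8}, add states with every successor in Z. Z1 = {s0, s2, s3, s4, s6, s7, s8}; fixed.
Sat(AF A[lock U idle]) = {s0, s2, s3, s4, s6, s7, s8}
s8 ∈ Sat(AF A[lock U idle]) = {s0, s2, s3, s4, s6, s7, s8}, so the formula holds at s8.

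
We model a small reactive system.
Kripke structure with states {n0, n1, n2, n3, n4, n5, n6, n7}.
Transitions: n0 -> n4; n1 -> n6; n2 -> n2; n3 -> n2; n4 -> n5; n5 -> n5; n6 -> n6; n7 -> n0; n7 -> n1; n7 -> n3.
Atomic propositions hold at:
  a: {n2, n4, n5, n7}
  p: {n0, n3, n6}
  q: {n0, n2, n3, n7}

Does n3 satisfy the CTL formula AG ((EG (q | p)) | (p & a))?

Yes

Sat(q | p) = {n0, n2, n3, n6, n7}
EG (q | p): greatest fixpoint, start Z0 = {n0, n2, n3, n6, n7}, keep only states in Sat with some successor in Z. Z1 = {n2, n3, n6, n7}; fixed.
Sat(EG (q | p)) = {n2, n3, n6, n7}
Sat(p & a) = ∅
Sat((EG (q | p)) | (p & a)) = {n2, n3, n6, n7}
AG ((EG (q | p)) | (p & a)): greatest fixpoint, start Z0 = {n2, n3, n6, n7}, keep only states in Sat with every successor in Z. Z1 = {n2, n3, n6}; fixed.
Sat(AG ((EG (q | p)) | (p & a))) = {n2, n3, n6}
n3 ∈ Sat(AG ((EG (q | p)) | (p & a))) = {n2, n3, n6}, so the formula holds at n3.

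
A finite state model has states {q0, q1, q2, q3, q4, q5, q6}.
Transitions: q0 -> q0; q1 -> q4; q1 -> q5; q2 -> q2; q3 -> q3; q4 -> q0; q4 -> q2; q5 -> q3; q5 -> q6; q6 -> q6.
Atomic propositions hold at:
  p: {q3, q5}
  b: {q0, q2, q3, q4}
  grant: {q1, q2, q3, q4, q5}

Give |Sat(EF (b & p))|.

3

Sat(b & p) = {q3}
EF (b & p): least fixpoint, start Z0 = {q3}, add states with some successor in Z. Z1 = {q3, q5}; Z2 = {q1, q3, q5}; fixed.
Sat(EF (b & p)) = {q1, q3, q5}
|Sat(EF (b & p))| = |{q1, q3, q5}| = 3.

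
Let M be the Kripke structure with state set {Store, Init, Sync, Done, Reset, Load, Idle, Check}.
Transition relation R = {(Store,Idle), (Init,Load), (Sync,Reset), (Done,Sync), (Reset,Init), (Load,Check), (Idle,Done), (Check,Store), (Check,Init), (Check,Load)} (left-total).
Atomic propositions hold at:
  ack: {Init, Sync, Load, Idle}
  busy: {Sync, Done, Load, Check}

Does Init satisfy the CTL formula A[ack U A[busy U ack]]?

A[busy U ack]: least fixpoint, start Z0 = Sat(ack) = {Init, Sync, Load, Idle}, add states in Sat(busy) with every successor in Z. Z1 = {Init, Sync, Done, Load, Idle}; fixed.
Sat(A[busy U ack]) = {Init, Sync, Done, Load, Idle}
A[ack U A[busy U ack]]: least fixpoint, start Z0 = Sat(A[busy U ack]) = {Init, Sync, Done, Load, Idle}, add states in Sat(ack) with every successor in Z. Already a fixed point.
Sat(A[ack U A[busy U ack]]) = {Init, Sync, Done, Load, Idle}
Init ∈ Sat(A[ack U A[busy U ack]]) = {Init, Sync, Done, Load, Idle}, so the formula holds at Init.

Yes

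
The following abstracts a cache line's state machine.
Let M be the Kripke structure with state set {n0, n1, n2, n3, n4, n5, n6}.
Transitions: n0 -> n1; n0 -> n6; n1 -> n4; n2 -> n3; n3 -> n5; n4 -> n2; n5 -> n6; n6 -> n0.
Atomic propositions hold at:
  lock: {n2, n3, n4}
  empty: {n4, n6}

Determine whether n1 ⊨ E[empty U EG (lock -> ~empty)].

Sat(~empty) = {n0, n1, n2, n3, n5}
Sat(lock -> ~empty) = {n0, n1, n2, n3, n5, n6}
EG (lock -> ~empty): greatest fixpoint, start Z0 = {n0, n1, n2, n3, n5, n6}, keep only states in Sat with some successor in Z. Z1 = {n0, n2, n3, n5, n6}; fixed.
Sat(EG (lock -> ~empty)) = {n0, n2, n3, n5, n6}
E[empty U EG (lock -> ~empty)]: least fixpoint, start Z0 = Sat(EG (lock -> ~empty)) = {n0, n2, n3, n5, n6}, add states in Sat(empty) with some successor in Z. Z1 = {n0, n2, n3, n4, n5, n6}; fixed.
Sat(E[empty U EG (lock -> ~empty)]) = {n0, n2, n3, n4, n5, n6}
n1 ∉ Sat(E[empty U EG (lock -> ~empty)]) = {n0, n2, n3, n4, n5, n6}, so the formula does not hold at n1.

No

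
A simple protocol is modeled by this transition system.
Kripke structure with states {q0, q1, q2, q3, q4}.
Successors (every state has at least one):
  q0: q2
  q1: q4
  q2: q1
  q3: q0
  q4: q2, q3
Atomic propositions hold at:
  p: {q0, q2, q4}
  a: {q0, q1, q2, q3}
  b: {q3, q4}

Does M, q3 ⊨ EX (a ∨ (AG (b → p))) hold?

Yes

Sat(b → p) = {q0, q1, q2, q4}
AG (b → p): greatest fixpoint, start Z0 = {q0, q1, q2, q4}, keep only states in Sat with every successor in Z. Z1 = {q0, q1, q2}; Z2 = {q0, q2}; Z3 = {q0}; Z4 = ∅; fixed.
Sat(AG (b → p)) = ∅
Sat(a ∨ (AG (b → p))) = {q0, q1, q2, q3}
Sat(EX (a ∨ (AG (b → p)))) = {s : some successor in {q0, q1, q2, q3}} = {q0, q2, q3, q4}
q3 ∈ Sat(EX (a ∨ (AG (b → p)))) = {q0, q2, q3, q4}, so the formula holds at q3.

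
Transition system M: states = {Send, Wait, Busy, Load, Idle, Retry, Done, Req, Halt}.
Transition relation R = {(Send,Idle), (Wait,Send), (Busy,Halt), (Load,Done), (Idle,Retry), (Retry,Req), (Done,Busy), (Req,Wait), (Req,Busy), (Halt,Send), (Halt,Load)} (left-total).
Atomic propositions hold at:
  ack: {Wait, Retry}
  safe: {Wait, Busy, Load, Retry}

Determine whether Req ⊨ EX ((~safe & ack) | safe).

Sat(~safe) = {Send, Idle, Done, Req, Halt}
Sat(~safe & ack) = ∅
Sat((~safe & ack) | safe) = {Wait, Busy, Load, Retry}
Sat(EX ((~safe & ack) | safe)) = {s : some successor in {Wait, Busy, Load, Retry}} = {Idle, Done, Req, Halt}
Req ∈ Sat(EX ((~safe & ack) | safe)) = {Idle, Done, Req, Halt}, so the formula holds at Req.

Yes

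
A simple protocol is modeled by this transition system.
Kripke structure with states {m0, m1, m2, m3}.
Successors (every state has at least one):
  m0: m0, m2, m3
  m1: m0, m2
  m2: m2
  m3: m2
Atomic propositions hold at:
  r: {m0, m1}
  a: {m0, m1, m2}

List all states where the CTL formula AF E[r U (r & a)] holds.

{m0, m1}

Sat(r & a) = {m0, m1}
E[r U (r & a)]: least fixpoint, start Z0 = Sat((r & a)) = {m0, m1}, add states in Sat(r) with some successor in Z. Already a fixed point.
Sat(E[r U (r & a)]) = {m0, m1}
AF E[r U (r & a)]: least fixpoint, start Z0 = {m0, m1}, add states with every successor in Z. Already a fixed point.
Sat(AF E[r U (r & a)]) = {m0, m1}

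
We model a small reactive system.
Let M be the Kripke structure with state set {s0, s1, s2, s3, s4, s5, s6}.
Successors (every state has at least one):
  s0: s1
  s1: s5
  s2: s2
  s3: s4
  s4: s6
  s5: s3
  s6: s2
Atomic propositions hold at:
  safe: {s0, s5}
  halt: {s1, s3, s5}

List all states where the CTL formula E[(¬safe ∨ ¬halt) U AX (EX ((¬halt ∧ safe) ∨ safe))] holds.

Sat(¬safe) = {s1, s2, s3, s4, s6}
Sat(¬halt) = {s0, s2, s4, s6}
Sat(¬safe ∨ ¬halt) = {s0, s1, s2, s3, s4, s6}
Sat(¬halt ∧ safe) = {s0}
Sat((¬halt ∧ safe) ∨ safe) = {s0, s5}
Sat(EX ((¬halt ∧ safe) ∨ safe)) = {s : some successor in {s0, s5}} = {s1}
Sat(AX (EX ((¬halt ∧ safe) ∨ safe))) = {s : every successor in {s1}} = {s0}
E[(¬safe ∨ ¬halt) U AX (EX ((¬halt ∧ safe) ∨ safe))]: least fixpoint, start Z0 = Sat(AX (EX ((¬halt ∧ safe) ∨ safe))) = {s0}, add states in Sat(¬safe ∨ ¬halt) with some successor in Z. Already a fixed point.
Sat(E[(¬safe ∨ ¬halt) U AX (EX ((¬halt ∧ safe) ∨ safe))]) = {s0}

{s0}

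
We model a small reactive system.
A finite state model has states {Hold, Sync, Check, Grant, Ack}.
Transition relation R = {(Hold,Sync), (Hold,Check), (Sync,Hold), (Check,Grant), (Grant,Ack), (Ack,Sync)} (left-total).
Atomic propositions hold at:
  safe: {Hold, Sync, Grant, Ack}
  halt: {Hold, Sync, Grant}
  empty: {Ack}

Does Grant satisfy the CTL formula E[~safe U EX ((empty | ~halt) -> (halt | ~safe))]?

Sat(~safe) = {Check}
Sat(~halt) = {Check, Ack}
Sat(empty | ~halt) = {Check, Ack}
Sat(halt | ~safe) = {Hold, Sync, Check, Grant}
Sat((empty | ~halt) -> (halt | ~safe)) = {Hold, Sync, Check, Grant}
Sat(EX ((empty | ~halt) -> (halt | ~safe))) = {s : some successor in {Hold, Sync, Check, Grant}} = {Hold, Sync, Check, Ack}
E[~safe U EX ((empty | ~halt) -> (halt | ~safe))]: least fixpoint, start Z0 = Sat(EX ((empty | ~halt) -> (halt | ~safe))) = {Hold, Sync, Check, Ack}, add states in Sat(~safe) with some successor in Z. Already a fixed point.
Sat(E[~safe U EX ((empty | ~halt) -> (halt | ~safe))]) = {Hold, Sync, Check, Ack}
Grant ∉ Sat(E[~safe U EX ((empty | ~halt) -> (halt | ~safe))]) = {Hold, Sync, Check, Ack}, so the formula does not hold at Grant.

No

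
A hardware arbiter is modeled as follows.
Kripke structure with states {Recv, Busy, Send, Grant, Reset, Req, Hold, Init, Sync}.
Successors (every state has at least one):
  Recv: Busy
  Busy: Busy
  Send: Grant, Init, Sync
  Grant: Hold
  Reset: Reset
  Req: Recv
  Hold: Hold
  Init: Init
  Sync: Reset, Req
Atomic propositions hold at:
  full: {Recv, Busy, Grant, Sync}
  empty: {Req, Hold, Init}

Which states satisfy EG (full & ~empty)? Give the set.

{Recv, Busy}

Sat(~empty) = {Recv, Busy, Send, Grant, Reset, Sync}
Sat(full & ~empty) = {Recv, Busy, Grant, Sync}
EG (full & ~empty): greatest fixpoint, start Z0 = {Recv, Busy, Grant, Sync}, keep only states in Sat with some successor in Z. Z1 = {Recv, Busy}; fixed.
Sat(EG (full & ~empty)) = {Recv, Busy}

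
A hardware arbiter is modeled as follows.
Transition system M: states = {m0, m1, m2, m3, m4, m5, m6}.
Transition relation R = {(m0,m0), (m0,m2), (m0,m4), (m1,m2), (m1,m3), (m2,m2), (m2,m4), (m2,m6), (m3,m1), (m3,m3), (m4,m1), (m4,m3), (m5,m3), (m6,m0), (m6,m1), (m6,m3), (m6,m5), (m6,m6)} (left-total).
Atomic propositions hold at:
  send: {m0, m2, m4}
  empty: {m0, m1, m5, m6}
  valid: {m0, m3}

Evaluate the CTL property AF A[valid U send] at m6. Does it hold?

No

A[valid U send]: least fixpoint, start Z0 = Sat(send) = {m0, m2, m4}, add states in Sat(valid) with every successor in Z. Already a fixed point.
Sat(A[valid U send]) = {m0, m2, m4}
AF A[valid U send]: least fixpoint, start Z0 = {m0, m2, m4}, add states with every successor in Z. Already a fixed point.
Sat(AF A[valid U send]) = {m0, m2, m4}
m6 ∉ Sat(AF A[valid U send]) = {m0, m2, m4}, so the formula does not hold at m6.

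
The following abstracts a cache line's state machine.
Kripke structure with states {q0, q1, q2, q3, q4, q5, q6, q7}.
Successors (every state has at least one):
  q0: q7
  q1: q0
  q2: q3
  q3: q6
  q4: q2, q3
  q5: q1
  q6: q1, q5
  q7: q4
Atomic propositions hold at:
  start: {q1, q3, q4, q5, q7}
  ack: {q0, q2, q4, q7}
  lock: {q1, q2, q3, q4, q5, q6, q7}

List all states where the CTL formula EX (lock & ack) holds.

{q0, q4, q7}

Sat(lock & ack) = {q2, q4, q7}
Sat(EX (lock & ack)) = {s : some successor in {q2, q4, q7}} = {q0, q4, q7}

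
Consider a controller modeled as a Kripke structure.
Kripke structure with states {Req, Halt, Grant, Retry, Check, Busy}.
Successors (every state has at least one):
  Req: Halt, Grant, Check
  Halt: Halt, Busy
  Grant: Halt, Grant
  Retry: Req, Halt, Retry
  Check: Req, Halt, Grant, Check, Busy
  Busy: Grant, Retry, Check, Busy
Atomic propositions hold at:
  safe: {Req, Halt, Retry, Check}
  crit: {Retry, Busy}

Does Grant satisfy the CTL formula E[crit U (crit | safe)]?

Sat(crit | safe) = {Req, Halt, Retry, Check, Busy}
E[crit U (crit | safe)]: least fixpoint, start Z0 = Sat((crit | safe)) = {Req, Halt, Retry, Check, Busy}, add states in Sat(crit) with some successor in Z. Already a fixed point.
Sat(E[crit U (crit | safe)]) = {Req, Halt, Retry, Check, Busy}
Grant ∉ Sat(E[crit U (crit | safe)]) = {Req, Halt, Retry, Check, Busy}, so the formula does not hold at Grant.

No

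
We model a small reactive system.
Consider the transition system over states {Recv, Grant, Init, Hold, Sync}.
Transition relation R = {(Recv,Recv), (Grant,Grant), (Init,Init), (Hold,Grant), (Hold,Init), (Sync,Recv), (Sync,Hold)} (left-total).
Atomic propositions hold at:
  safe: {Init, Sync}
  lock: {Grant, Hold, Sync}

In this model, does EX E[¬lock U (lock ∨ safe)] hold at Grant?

Sat(¬lock) = {Recv, Init}
Sat(lock ∨ safe) = {Grant, Init, Hold, Sync}
E[¬lock U (lock ∨ safe)]: least fixpoint, start Z0 = Sat((lock ∨ safe)) = {Grant, Init, Hold, Sync}, add states in Sat(¬lock) with some successor in Z. Already a fixed point.
Sat(E[¬lock U (lock ∨ safe)]) = {Grant, Init, Hold, Sync}
Sat(EX E[¬lock U (lock ∨ safe)]) = {s : some successor in {Grant, Init, Hold, Sync}} = {Grant, Init, Hold, Sync}
Grant ∈ Sat(EX E[¬lock U (lock ∨ safe)]) = {Grant, Init, Hold, Sync}, so the formula holds at Grant.

Yes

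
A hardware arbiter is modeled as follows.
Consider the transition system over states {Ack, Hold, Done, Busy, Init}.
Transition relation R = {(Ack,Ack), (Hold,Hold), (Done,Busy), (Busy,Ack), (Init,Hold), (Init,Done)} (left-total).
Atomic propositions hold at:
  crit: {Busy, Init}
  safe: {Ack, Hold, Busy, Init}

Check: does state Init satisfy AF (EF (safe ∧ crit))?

Yes

Sat(safe ∧ crit) = {Busy, Init}
EF (safe ∧ crit): least fixpoint, start Z0 = {Busy, Init}, add states with some successor in Z. Z1 = {Done, Busy, Init}; fixed.
Sat(EF (safe ∧ crit)) = {Done, Busy, Init}
AF (EF (safe ∧ crit)): least fixpoint, start Z0 = {Done, Busy, Init}, add states with every successor in Z. Already a fixed point.
Sat(AF (EF (safe ∧ crit))) = {Done, Busy, Init}
Init ∈ Sat(AF (EF (safe ∧ crit))) = {Done, Busy, Init}, so the formula holds at Init.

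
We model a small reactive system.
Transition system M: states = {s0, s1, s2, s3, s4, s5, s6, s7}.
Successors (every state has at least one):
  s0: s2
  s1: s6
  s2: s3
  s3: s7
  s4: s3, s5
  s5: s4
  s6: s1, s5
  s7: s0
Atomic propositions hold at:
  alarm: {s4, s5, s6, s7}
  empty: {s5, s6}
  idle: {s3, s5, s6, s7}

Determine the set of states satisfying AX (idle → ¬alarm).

{s0, s2, s5, s7}

Sat(¬alarm) = {s0, s1, s2, s3}
Sat(idle → ¬alarm) = {s0, s1, s2, s3, s4}
Sat(AX (idle → ¬alarm)) = {s : every successor in {s0, s1, s2, s3, s4}} = {s0, s2, s5, s7}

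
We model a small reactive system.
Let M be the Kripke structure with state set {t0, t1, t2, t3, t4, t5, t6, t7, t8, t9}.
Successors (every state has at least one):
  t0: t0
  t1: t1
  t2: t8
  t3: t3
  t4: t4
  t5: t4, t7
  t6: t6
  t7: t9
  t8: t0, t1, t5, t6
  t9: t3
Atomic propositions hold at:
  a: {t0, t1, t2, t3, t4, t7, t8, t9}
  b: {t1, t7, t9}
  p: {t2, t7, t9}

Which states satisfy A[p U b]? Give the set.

A[p U b]: least fixpoint, start Z0 = Sat(b) = {t1, t7, t9}, add states in Sat(p) with every successor in Z. Already a fixed point.
Sat(A[p U b]) = {t1, t7, t9}

{t1, t7, t9}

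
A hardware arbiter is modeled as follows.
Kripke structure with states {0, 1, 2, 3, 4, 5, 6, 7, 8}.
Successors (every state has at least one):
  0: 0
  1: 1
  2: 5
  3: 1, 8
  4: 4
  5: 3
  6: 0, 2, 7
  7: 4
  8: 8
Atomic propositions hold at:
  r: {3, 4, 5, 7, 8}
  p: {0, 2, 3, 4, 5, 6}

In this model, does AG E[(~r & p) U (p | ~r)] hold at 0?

Sat(~r) = {0, 1, 2, 6}
Sat(~r & p) = {0, 2, 6}
Sat(p | ~r) = {0, 1, 2, 3, 4, 5, 6}
E[(~r & p) U (p | ~r)]: least fixpoint, start Z0 = Sat((p | ~r)) = {0, 1, 2, 3, 4, 5, 6}, add states in Sat(~r & p) with some successor in Z. Already a fixed point.
Sat(E[(~r & p) U (p | ~r)]) = {0, 1, 2, 3, 4, 5, 6}
AG E[(~r & p) U (p | ~r)]: greatest fixpoint, start Z0 = {0, 1, 2, 3, 4, 5, 6}, keep only states in Sat with every successor in Z. Z1 = {0, 1, 2, 4, 5}; Z2 = {0, 1, 2, 4}; Z3 = {0, 1, 4}; fixed.
Sat(AG E[(~r & p) U (p | ~r)]) = {0, 1, 4}
0 ∈ Sat(AG E[(~r & p) U (p | ~r)]) = {0, 1, 4}, so the formula holds at 0.

Yes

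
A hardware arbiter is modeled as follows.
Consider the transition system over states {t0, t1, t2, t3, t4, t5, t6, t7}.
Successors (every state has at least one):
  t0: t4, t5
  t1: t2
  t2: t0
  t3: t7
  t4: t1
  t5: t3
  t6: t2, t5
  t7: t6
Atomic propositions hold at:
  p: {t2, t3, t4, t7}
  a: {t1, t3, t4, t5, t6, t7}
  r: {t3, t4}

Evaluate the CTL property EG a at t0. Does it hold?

No

EG a: greatest fixpoint, start Z0 = {t1, t3, t4, t5, t6, t7}, keep only states in Sat with some successor in Z. Z1 = {t3, t4, t5, t6, t7}; Z2 = {t3, t5, t6, t7}; fixed.
Sat(EG a) = {t3, t5, t6, t7}
t0 ∉ Sat(EG a) = {t3, t5, t6, t7}, so the formula does not hold at t0.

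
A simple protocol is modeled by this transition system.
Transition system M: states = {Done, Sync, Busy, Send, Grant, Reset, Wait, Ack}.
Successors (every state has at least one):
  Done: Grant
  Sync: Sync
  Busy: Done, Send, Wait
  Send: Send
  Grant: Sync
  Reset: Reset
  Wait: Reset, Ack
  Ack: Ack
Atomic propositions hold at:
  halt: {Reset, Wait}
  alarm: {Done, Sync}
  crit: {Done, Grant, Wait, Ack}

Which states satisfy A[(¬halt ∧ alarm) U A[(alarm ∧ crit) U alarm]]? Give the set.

{Done, Sync}

Sat(¬halt) = {Done, Sync, Busy, Send, Grant, Ack}
Sat(¬halt ∧ alarm) = {Done, Sync}
Sat(alarm ∧ crit) = {Done}
A[(alarm ∧ crit) U alarm]: least fixpoint, start Z0 = Sat(alarm) = {Done, Sync}, add states in Sat(alarm ∧ crit) with every successor in Z. Already a fixed point.
Sat(A[(alarm ∧ crit) U alarm]) = {Done, Sync}
A[(¬halt ∧ alarm) U A[(alarm ∧ crit) U alarm]]: least fixpoint, start Z0 = Sat(A[(alarm ∧ crit) U alarm]) = {Done, Sync}, add states in Sat(¬halt ∧ alarm) with every successor in Z. Already a fixed point.
Sat(A[(¬halt ∧ alarm) U A[(alarm ∧ crit) U alarm]]) = {Done, Sync}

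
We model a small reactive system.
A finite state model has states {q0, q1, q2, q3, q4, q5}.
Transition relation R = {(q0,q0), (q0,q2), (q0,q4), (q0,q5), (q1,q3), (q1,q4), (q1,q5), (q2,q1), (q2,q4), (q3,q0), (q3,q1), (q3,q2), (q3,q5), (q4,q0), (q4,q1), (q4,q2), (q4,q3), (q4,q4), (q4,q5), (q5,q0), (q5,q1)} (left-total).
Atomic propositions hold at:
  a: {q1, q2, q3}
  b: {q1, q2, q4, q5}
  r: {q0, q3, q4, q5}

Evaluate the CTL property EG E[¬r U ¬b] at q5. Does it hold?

Sat(¬r) = {q1, q2}
Sat(¬b) = {q0, q3}
E[¬r U ¬b]: least fixpoint, start Z0 = Sat(¬b) = {q0, q3}, add states in Sat(¬r) with some successor in Z. Z1 = {q0, q1, q3}; Z2 = {q0, q1, q2, q3}; fixed.
Sat(E[¬r U ¬b]) = {q0, q1, q2, q3}
EG E[¬r U ¬b]: greatest fixpoint, start Z0 = {q0, q1, q2, q3}, keep only states in Sat with some successor in Z. Already a fixed point.
Sat(EG E[¬r U ¬b]) = {q0, q1, q2, q3}
q5 ∉ Sat(EG E[¬r U ¬b]) = {q0, q1, q2, q3}, so the formula does not hold at q5.

No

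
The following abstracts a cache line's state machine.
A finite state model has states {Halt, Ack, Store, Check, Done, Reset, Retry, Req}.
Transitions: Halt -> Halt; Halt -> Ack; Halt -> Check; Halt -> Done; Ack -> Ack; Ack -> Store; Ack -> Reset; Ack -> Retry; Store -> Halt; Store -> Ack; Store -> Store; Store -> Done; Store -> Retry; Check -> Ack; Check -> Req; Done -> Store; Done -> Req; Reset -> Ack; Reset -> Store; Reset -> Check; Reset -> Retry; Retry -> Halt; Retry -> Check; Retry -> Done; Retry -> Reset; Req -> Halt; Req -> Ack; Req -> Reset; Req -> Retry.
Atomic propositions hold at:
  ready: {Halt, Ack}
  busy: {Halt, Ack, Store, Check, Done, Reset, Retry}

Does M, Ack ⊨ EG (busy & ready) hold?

Sat(busy & ready) = {Halt, Ack}
EG (busy & ready): greatest fixpoint, start Z0 = {Halt, Ack}, keep only states in Sat with some successor in Z. Already a fixed point.
Sat(EG (busy & ready)) = {Halt, Ack}
Ack ∈ Sat(EG (busy & ready)) = {Halt, Ack}, so the formula holds at Ack.

Yes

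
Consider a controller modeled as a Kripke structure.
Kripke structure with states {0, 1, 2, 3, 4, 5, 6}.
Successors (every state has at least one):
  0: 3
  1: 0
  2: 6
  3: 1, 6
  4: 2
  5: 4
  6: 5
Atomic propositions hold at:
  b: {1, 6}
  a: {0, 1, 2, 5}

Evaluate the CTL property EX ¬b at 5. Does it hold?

Sat(¬b) = {0, 2, 3, 4, 5}
Sat(EX ¬b) = {s : some successor in {0, 2, 3, 4, 5}} = {0, 1, 4, 5, 6}
5 ∈ Sat(EX ¬b) = {0, 1, 4, 5, 6}, so the formula holds at 5.

Yes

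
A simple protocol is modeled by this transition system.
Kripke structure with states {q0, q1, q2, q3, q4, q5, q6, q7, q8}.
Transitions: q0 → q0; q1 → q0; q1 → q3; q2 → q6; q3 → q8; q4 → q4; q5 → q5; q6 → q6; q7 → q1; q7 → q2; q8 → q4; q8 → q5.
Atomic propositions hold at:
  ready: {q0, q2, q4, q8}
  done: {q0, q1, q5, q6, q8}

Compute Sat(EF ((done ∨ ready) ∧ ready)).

Sat(done ∨ ready) = {q0, q1, q2, q4, q5, q6, q8}
Sat((done ∨ ready) ∧ ready) = {q0, q2, q4, q8}
EF ((done ∨ ready) ∧ ready): least fixpoint, start Z0 = {q0, q2, q4, q8}, add states with some successor in Z. Z1 = {q0, q1, q2, q3, q4, q7, q8}; fixed.
Sat(EF ((done ∨ ready) ∧ ready)) = {q0, q1, q2, q3, q4, q7, q8}

{q0, q1, q2, q3, q4, q7, q8}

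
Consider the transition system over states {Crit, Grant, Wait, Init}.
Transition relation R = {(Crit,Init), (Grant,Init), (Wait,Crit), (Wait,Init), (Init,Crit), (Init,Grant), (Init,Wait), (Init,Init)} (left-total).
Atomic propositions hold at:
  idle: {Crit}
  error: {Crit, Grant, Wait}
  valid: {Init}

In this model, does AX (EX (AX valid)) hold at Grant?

Sat(AX valid) = {s : every successor in {Init}} = {Crit, Grant}
Sat(EX (AX valid)) = {s : some successor in {Crit, Grant}} = {Wait, Init}
Sat(AX (EX (AX valid))) = {s : every successor in {Wait, Init}} = {Crit, Grant}
Grant ∈ Sat(AX (EX (AX valid))) = {Crit, Grant}, so the formula holds at Grant.

Yes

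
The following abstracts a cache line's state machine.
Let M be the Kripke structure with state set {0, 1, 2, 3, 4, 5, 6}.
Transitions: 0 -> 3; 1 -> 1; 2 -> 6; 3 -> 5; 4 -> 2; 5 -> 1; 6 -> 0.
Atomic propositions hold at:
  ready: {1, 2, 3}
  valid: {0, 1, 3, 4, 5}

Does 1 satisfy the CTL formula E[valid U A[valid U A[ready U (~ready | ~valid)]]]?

Sat(~ready) = {0, 4, 5, 6}
Sat(~valid) = {2, 6}
Sat(~ready | ~valid) = {0, 2, 4, 5, 6}
A[ready U (~ready | ~valid)]: least fixpoint, start Z0 = Sat((~ready | ~valid)) = {0, 2, 4, 5, 6}, add states in Sat(ready) with every successor in Z. Z1 = {0, 2, 3, 4, 5, 6}; fixed.
Sat(A[ready U (~ready | ~valid)]) = {0, 2, 3, 4, 5, 6}
A[valid U A[ready U (~ready | ~valid)]]: least fixpoint, start Z0 = Sat(A[ready U (~ready | ~valid)]) = {0, 2, 3, 4, 5, 6}, add states in Sat(valid) with every successor in Z. Already a fixed point.
Sat(A[valid U A[ready U (~ready | ~valid)]]) = {0, 2, 3, 4, 5, 6}
E[valid U A[valid U A[ready U (~ready | ~valid)]]]: least fixpoint, start Z0 = Sat(A[valid U A[ready U (~ready | ~valid)]]) = {0, 2, 3, 4, 5, 6}, add states in Sat(valid) with some successor in Z. Already a fixed point.
Sat(E[valid U A[valid U A[ready U (~ready | ~valid)]]]) = {0, 2, 3, 4, 5, 6}
1 ∉ Sat(E[valid U A[valid U A[ready U (~ready | ~valid)]]]) = {0, 2, 3, 4, 5, 6}, so the formula does not hold at 1.

No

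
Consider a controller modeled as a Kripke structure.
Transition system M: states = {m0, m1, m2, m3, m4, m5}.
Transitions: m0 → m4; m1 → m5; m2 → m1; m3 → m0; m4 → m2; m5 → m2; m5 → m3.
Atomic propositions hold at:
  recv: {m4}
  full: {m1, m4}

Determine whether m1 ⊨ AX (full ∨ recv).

Sat(full ∨ recv) = {m1, m4}
Sat(AX (full ∨ recv)) = {s : every successor in {m1, m4}} = {m0, m2}
m1 ∉ Sat(AX (full ∨ recv)) = {m0, m2}, so the formula does not hold at m1.

No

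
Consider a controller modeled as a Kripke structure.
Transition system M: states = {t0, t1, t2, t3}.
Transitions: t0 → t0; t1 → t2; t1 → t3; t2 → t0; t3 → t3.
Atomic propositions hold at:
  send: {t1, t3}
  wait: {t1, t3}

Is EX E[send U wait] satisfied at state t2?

E[send U wait]: least fixpoint, start Z0 = Sat(wait) = {t1, t3}, add states in Sat(send) with some successor in Z. Already a fixed point.
Sat(E[send U wait]) = {t1, t3}
Sat(EX E[send U wait]) = {s : some successor in {t1, t3}} = {t1, t3}
t2 ∉ Sat(EX E[send U wait]) = {t1, t3}, so the formula does not hold at t2.

No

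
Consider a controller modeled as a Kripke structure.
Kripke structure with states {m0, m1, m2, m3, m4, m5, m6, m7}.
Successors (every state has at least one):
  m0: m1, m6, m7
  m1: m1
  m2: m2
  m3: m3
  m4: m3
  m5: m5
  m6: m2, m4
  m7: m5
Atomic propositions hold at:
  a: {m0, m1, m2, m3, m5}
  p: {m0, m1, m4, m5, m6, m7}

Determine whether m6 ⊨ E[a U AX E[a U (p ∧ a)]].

Sat(p ∧ a) = {m0, m1, m5}
E[a U (p ∧ a)]: least fixpoint, start Z0 = Sat((p ∧ a)) = {m0, m1, m5}, add states in Sat(a) with some successor in Z. Already a fixed point.
Sat(E[a U (p ∧ a)]) = {m0, m1, m5}
Sat(AX E[a U (p ∧ a)]) = {s : every successor in {m0, m1, m5}} = {m1, m5, m7}
E[a U AX E[a U (p ∧ a)]]: least fixpoint, start Z0 = Sat(AX E[a U (p ∧ a)]) = {m1, m5, m7}, add states in Sat(a) with some successor in Z. Z1 = {m0, m1, m5, m7}; fixed.
Sat(E[a U AX E[a U (p ∧ a)]]) = {m0, m1, m5, m7}
m6 ∉ Sat(E[a U AX E[a U (p ∧ a)]]) = {m0, m1, m5, m7}, so the formula does not hold at m6.

No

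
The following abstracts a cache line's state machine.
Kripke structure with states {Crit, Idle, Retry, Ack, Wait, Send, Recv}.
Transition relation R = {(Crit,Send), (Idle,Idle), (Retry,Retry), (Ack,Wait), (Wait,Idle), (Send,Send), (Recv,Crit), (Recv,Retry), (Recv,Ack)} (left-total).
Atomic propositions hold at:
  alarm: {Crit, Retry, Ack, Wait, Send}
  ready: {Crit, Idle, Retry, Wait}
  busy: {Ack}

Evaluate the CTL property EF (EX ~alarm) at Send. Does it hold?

No

Sat(~alarm) = {Idle, Recv}
Sat(EX ~alarm) = {s : some successor in {Idle, Recv}} = {Idle, Wait}
EF (EX ~alarm): least fixpoint, start Z0 = {Idle, Wait}, add states with some successor in Z. Z1 = {Idle, Ack, Wait}; Z2 = {Idle, Ack, Wait, Recv}; fixed.
Sat(EF (EX ~alarm)) = {Idle, Ack, Wait, Recv}
Send ∉ Sat(EF (EX ~alarm)) = {Idle, Ack, Wait, Recv}, so the formula does not hold at Send.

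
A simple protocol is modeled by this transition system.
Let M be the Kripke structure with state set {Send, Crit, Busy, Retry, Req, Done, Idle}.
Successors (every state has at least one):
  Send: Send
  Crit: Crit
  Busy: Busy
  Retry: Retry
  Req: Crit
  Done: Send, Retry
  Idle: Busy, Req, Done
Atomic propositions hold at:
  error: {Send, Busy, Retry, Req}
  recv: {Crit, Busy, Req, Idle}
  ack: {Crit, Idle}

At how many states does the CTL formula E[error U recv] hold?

E[error U recv]: least fixpoint, start Z0 = Sat(recv) = {Crit, Busy, Req, Idle}, add states in Sat(error) with some successor in Z. Already a fixed point.
Sat(E[error U recv]) = {Crit, Busy, Req, Idle}
|Sat(E[error U recv])| = |{Crit, Busy, Req, Idle}| = 4.

4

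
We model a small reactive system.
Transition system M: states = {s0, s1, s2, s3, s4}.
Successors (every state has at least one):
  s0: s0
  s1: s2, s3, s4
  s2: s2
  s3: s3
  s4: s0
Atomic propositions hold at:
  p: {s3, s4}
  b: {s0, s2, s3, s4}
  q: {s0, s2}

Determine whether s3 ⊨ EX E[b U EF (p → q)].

No

Sat(p → q) = {s0, s1, s2}
EF (p → q): least fixpoint, start Z0 = {s0, s1, s2}, add states with some successor in Z. Z1 = {s0, s1, s2, s4}; fixed.
Sat(EF (p → q)) = {s0, s1, s2, s4}
E[b U EF (p → q)]: least fixpoint, start Z0 = Sat(EF (p → q)) = {s0, s1, s2, s4}, add states in Sat(b) with some successor in Z. Already a fixed point.
Sat(E[b U EF (p → q)]) = {s0, s1, s2, s4}
Sat(EX E[b U EF (p → q)]) = {s : some successor in {s0, s1, s2, s4}} = {s0, s1, s2, s4}
s3 ∉ Sat(EX E[b U EF (p → q)]) = {s0, s1, s2, s4}, so the formula does not hold at s3.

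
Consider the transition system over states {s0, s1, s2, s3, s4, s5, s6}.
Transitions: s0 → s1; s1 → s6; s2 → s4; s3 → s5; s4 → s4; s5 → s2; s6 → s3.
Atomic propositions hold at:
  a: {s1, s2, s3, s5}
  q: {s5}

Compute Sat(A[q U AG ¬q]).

{s2, s4, s5}

Sat(¬q) = {s0, s1, s2, s3, s4, s6}
AG ¬q: greatest fixpoint, start Z0 = {s0, s1, s2, s3, s4, s6}, keep only states in Sat with every successor in Z. Z1 = {s0, s1, s2, s4, s6}; Z2 = {s0, s1, s2, s4}; Z3 = {s0, s2, s4}; Z4 = {s2, s4}; fixed.
Sat(AG ¬q) = {s2, s4}
A[q U AG ¬q]: least fixpoint, start Z0 = Sat(AG ¬q) = {s2, s4}, add states in Sat(q) with every successor in Z. Z1 = {s2, s4, s5}; fixed.
Sat(A[q U AG ¬q]) = {s2, s4, s5}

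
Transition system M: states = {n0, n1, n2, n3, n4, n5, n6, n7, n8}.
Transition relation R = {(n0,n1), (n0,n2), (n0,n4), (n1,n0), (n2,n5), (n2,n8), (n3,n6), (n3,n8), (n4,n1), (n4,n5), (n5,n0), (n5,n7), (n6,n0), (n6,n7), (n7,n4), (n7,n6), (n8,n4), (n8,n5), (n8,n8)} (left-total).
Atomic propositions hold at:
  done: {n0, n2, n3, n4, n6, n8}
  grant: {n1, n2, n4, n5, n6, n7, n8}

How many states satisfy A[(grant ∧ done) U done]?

Sat(grant ∧ done) = {n2, n4, n6, n8}
A[(grant ∧ done) U done]: least fixpoint, start Z0 = Sat(done) = {n0, n2, n3, n4, n6, n8}, add states in Sat(grant ∧ done) with every successor in Z. Already a fixed point.
Sat(A[(grant ∧ done) U done]) = {n0, n2, n3, n4, n6, n8}
|Sat(A[(grant ∧ done) U done])| = |{n0, n2, n3, n4, n6, n8}| = 6.

6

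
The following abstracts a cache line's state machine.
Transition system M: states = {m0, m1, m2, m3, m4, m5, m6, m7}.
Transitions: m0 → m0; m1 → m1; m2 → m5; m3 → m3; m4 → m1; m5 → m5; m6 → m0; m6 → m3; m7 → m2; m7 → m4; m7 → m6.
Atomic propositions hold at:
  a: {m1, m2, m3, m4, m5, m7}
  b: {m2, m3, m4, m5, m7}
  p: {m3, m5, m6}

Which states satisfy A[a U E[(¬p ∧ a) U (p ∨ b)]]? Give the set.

Sat(¬p) = {m0, m1, m2, m4, m7}
Sat(¬p ∧ a) = {m1, m2, m4, m7}
Sat(p ∨ b) = {m2, m3, m4, m5, m6, m7}
E[(¬p ∧ a) U (p ∨ b)]: least fixpoint, start Z0 = Sat((p ∨ b)) = {m2, m3, m4, m5, m6, m7}, add states in Sat(¬p ∧ a) with some successor in Z. Already a fixed point.
Sat(E[(¬p ∧ a) U (p ∨ b)]) = {m2, m3, m4, m5, m6, m7}
A[a U E[(¬p ∧ a) U (p ∨ b)]]: least fixpoint, start Z0 = Sat(E[(¬p ∧ a) U (p ∨ b)]) = {m2, m3, m4, m5, m6, m7}, add states in Sat(a) with every successor in Z. Already a fixed point.
Sat(A[a U E[(¬p ∧ a) U (p ∨ b)]]) = {m2, m3, m4, m5, m6, m7}

{m2, m3, m4, m5, m6, m7}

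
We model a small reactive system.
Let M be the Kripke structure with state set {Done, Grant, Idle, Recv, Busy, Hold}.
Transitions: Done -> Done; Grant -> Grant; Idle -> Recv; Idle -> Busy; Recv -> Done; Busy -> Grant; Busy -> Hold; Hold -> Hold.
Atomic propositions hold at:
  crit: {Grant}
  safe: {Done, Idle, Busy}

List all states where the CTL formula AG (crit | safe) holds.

{Done, Grant}

Sat(crit | safe) = {Done, Grant, Idle, Busy}
AG (crit | safe): greatest fixpoint, start Z0 = {Done, Grant, Idle, Busy}, keep only states in Sat with every successor in Z. Z1 = {Done, Grant}; fixed.
Sat(AG (crit | safe)) = {Done, Grant}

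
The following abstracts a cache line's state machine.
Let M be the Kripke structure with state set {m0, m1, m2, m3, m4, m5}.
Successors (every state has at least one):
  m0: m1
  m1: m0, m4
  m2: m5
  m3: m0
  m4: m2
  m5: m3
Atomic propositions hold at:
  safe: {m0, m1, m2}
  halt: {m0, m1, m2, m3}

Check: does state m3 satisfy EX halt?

Yes

Sat(EX halt) = {s : some successor in {m0, m1, m2, m3}} = {m0, m1, m3, m4, m5}
m3 ∈ Sat(EX halt) = {m0, m1, m3, m4, m5}, so the formula holds at m3.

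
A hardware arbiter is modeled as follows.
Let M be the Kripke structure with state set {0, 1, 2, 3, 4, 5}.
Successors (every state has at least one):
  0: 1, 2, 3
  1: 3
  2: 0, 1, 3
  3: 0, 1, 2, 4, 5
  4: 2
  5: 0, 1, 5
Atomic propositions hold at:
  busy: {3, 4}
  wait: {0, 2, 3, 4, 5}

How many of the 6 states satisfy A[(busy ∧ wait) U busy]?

Sat(busy ∧ wait) = {3, 4}
A[(busy ∧ wait) U busy]: least fixpoint, start Z0 = Sat(busy) = {3, 4}, add states in Sat(busy ∧ wait) with every successor in Z. Already a fixed point.
Sat(A[(busy ∧ wait) U busy]) = {3, 4}
|Sat(A[(busy ∧ wait) U busy])| = |{3, 4}| = 2.

2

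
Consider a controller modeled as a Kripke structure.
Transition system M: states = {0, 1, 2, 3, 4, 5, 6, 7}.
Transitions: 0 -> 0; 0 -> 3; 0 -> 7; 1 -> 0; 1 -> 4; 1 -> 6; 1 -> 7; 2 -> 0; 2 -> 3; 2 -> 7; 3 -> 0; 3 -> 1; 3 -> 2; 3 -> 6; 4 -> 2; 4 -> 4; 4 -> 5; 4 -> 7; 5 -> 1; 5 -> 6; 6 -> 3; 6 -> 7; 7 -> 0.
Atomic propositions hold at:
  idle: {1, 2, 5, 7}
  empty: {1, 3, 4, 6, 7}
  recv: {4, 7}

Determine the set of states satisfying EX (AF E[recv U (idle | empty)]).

Sat(idle | empty) = {1, 2, 3, 4, 5, 6, 7}
E[recv U (idle | empty)]: least fixpoint, start Z0 = Sat((idle | empty)) = {1, 2, 3, 4, 5, 6, 7}, add states in Sat(recv) with some successor in Z. Already a fixed point.
Sat(E[recv U (idle | empty)]) = {1, 2, 3, 4, 5, 6, 7}
AF E[recv U (idle | empty)]: least fixpoint, start Z0 = {1, 2, 3, 4, 5, 6, 7}, add states with every successor in Z. Already a fixed point.
Sat(AF E[recv U (idle | empty)]) = {1, 2, 3, 4, 5, 6, 7}
Sat(EX (AF E[recv U (idle | empty)])) = {s : some successor in {1, 2, 3, 4, 5, 6, 7}} = {0, 1, 2, 3, 4, 5, 6}

{0, 1, 2, 3, 4, 5, 6}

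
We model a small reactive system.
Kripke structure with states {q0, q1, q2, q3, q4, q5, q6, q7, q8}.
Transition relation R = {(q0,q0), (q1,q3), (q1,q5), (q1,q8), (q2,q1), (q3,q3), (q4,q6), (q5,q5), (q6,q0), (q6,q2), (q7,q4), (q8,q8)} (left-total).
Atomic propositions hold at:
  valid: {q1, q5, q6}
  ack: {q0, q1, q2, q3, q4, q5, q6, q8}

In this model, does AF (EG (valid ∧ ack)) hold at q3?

Sat(valid ∧ ack) = {q1, q5, q6}
EG (valid ∧ ack): greatest fixpoint, start Z0 = {q1, q5, q6}, keep only states in Sat with some successor in Z. Z1 = {q1, q5}; fixed.
Sat(EG (valid ∧ ack)) = {q1, q5}
AF (EG (valid ∧ ack)): least fixpoint, start Z0 = {q1, q5}, add states with every successor in Z. Z1 = {q1, q2, q5}; fixed.
Sat(AF (EG (valid ∧ ack))) = {q1, q2, q5}
q3 ∉ Sat(AF (EG (valid ∧ ack))) = {q1, q2, q5}, so the formula does not hold at q3.

No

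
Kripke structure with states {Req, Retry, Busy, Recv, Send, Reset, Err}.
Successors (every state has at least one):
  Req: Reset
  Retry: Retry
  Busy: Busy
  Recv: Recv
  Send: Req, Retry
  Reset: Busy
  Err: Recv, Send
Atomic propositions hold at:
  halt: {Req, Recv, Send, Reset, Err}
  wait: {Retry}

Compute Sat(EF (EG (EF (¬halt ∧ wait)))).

Sat(¬halt) = {Retry, Busy}
Sat(¬halt ∧ wait) = {Retry}
EF (¬halt ∧ wait): least fixpoint, start Z0 = {Retry}, add states with some successor in Z. Z1 = {Retry, Send}; Z2 = {Retry, Send, Err}; fixed.
Sat(EF (¬halt ∧ wait)) = {Retry, Send, Err}
EG (EF (¬halt ∧ wait)): greatest fixpoint, start Z0 = {Retry, Send, Err}, keep only states in Sat with some successor in Z. Already a fixed point.
Sat(EG (EF (¬halt ∧ wait))) = {Retry, Send, Err}
EF (EG (EF (¬halt ∧ wait))): least fixpoint, start Z0 = {Retry, Send, Err}, add states with some successor in Z. Already a fixed point.
Sat(EF (EG (EF (¬halt ∧ wait)))) = {Retry, Send, Err}

{Retry, Send, Err}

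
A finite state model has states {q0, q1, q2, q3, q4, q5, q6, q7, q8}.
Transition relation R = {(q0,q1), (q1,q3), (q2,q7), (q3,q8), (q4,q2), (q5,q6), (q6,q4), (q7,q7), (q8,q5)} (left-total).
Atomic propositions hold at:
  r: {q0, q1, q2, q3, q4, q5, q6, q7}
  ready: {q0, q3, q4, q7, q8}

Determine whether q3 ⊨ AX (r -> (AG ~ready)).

Sat(~ready) = {q1, q2, q5, q6}
AG ~ready: greatest fixpoint, start Z0 = {q1, q2, q5, q6}, keep only states in Sat with every successor in Z. Z1 = {q5}; Z2 = ∅; fixed.
Sat(AG ~ready) = ∅
Sat(r -> (AG ~ready)) = {q8}
Sat(AX (r -> (AG ~ready))) = {s : every successor in {q8}} = {q3}
q3 ∈ Sat(AX (r -> (AG ~ready))) = {q3}, so the formula holds at q3.

Yes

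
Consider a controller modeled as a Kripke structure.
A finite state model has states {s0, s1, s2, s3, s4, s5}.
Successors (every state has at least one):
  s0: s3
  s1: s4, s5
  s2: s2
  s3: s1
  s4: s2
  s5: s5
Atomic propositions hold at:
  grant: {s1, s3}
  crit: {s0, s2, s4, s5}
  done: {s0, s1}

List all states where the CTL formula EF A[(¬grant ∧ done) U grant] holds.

{s0, s1, s3}

Sat(¬grant) = {s0, s2, s4, s5}
Sat(¬grant ∧ done) = {s0}
A[(¬grant ∧ done) U grant]: least fixpoint, start Z0 = Sat(grant) = {s1, s3}, add states in Sat(¬grant ∧ done) with every successor in Z. Z1 = {s0, s1, s3}; fixed.
Sat(A[(¬grant ∧ done) U grant]) = {s0, s1, s3}
EF A[(¬grant ∧ done) U grant]: least fixpoint, start Z0 = {s0, s1, s3}, add states with some successor in Z. Already a fixed point.
Sat(EF A[(¬grant ∧ done) U grant]) = {s0, s1, s3}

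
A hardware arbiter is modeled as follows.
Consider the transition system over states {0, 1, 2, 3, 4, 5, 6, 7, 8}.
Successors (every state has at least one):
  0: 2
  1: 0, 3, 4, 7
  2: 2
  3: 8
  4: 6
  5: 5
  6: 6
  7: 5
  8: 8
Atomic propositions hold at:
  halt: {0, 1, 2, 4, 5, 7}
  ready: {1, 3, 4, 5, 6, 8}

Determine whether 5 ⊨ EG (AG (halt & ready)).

Yes

Sat(halt & ready) = {1, 4, 5}
AG (halt & ready): greatest fixpoint, start Z0 = {1, 4, 5}, keep only states in Sat with every successor in Z. Z1 = {5}; fixed.
Sat(AG (halt & ready)) = {5}
EG (AG (halt & ready)): greatest fixpoint, start Z0 = {5}, keep only states in Sat with some successor in Z. Already a fixed point.
Sat(EG (AG (halt & ready))) = {5}
5 ∈ Sat(EG (AG (halt & ready))) = {5}, so the formula holds at 5.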